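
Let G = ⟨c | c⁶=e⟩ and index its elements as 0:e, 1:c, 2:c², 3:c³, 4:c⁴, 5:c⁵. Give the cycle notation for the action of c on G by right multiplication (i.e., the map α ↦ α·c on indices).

(0 1 2 3 4 5)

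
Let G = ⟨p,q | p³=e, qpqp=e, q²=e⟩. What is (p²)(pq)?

Compute (p²) · (pq) by multiplying left to right and reducing via the relations at each step:
  (p²) · p = e
  e · q = q

Answer: q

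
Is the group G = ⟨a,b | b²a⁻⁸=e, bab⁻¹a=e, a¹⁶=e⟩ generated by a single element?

Every cyclic group is abelian. But a·b = ab while b·a = a⁷b⁻¹, so a·b ≠ b·a and G is not abelian. Hence G is not cyclic.

Answer: No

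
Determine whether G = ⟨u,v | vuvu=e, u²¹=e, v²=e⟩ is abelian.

u·v = uv but v·u = u²⁰v, so u·v ≠ v·u and G is not abelian.

Answer: No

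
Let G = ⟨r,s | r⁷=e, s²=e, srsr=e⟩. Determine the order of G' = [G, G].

G' = [G, G] is generated by all commutators. The generator-pair commutators are: [r, s] = r².
The subgroup they normally generate is {e, r, r², r³, r⁴, r⁵, r⁶}, of order 7.
Check: |G/G'| = 14/7 = 2 is the order of the abelianisation.

Answer: 7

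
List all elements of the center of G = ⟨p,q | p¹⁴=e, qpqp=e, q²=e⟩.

An element z ∈ Z(G) iff z commutes with every generator.
For example p⁷ is central: (p⁷)·p = p⁸ = p·(p⁷); (p⁷)·q = p⁷q = q·(p⁷).
Whereas p ∉ Z(G) since p·q = pq ≠ p¹³q = q·p.
Checking each of the 28 elements this way gives Z(G) = {e, p⁷}, of order 2.

Answer: {e, p⁷}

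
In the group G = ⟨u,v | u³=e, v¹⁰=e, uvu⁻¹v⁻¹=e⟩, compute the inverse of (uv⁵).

The order of (uv⁵) is 6 (smallest k with (uv⁵)ᵏ = e), so (uv⁵)⁻¹ = (uv⁵)⁵ = u²v⁵.
Check: (uv⁵) · (u²v⁵) → (uv⁵) · u² = v⁵;   (v⁵) · v⁵ = e, giving e as required.

Answer: u²v⁵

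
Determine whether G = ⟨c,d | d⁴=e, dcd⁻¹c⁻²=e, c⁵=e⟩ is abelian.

c·d = cd but d·c = c²d, so c·d ≠ d·c and G is not abelian.

Answer: No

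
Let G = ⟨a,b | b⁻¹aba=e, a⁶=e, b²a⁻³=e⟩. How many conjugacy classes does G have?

The conjugacy classes (representative and size) are:
  [e] (size 1), [a] (size 2), [a²] (size 2), [a³] (size 1), [ab⁻¹] (size 3), [a²b⁻¹] (size 3).
Class equation: 1 + 2 + 2 + 1 + 3 + 3 = 12 = |G|. So G has 6 conjugacy classes.

Answer: 6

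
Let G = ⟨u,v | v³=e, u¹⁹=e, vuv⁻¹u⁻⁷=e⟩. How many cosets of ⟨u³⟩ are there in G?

First find ord(u³) by computing successive powers:
  (u³)¹ = u³, (u³)² = u⁶, (u³)³ = u⁹, (u³)⁴ = u¹², (u³)⁵ = u¹⁵, (u³)⁶ = u¹⁸, (u³)⁷ = u², (u³)⁸ = u⁵, (u³)⁹ = u⁸, (u³)¹⁰ = u¹¹, (u³)¹¹ = u¹⁴, (u³)¹² = u¹⁷, (u³)¹³ = u, (u³)¹⁴ = u⁴, (u³)¹⁵ = u⁷, (u³)¹⁶ = u¹⁰, (u³)¹⁷ = u¹³, (u³)¹⁸ = u¹⁶, (u³)¹⁹ = e.
So |⟨u³⟩| = ord(u³) = 19. With |G| = 57, by Lagrange [G : ⟨u³⟩] = 57/19 = 3.

Answer: 3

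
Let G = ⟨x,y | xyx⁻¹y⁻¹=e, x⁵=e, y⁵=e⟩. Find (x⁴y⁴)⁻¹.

The order of (x⁴y⁴) is 5 (smallest k with (x⁴y⁴)ᵏ = e), so (x⁴y⁴)⁻¹ = (x⁴y⁴)⁴ = xy.
Check: (x⁴y⁴) · (xy) → (x⁴y⁴) · x = y⁴;   (y⁴) · y = e, giving e as required.

Answer: xy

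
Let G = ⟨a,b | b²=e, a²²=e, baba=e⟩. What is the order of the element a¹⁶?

Compute successive powers until reaching e:
  (a¹⁶)¹ = a¹⁶, (a¹⁶)² = a¹⁰, (a¹⁶)³ = a⁴, (a¹⁶)⁴ = a²⁰, (a¹⁶)⁵ = a¹⁴, (a¹⁶)⁶ = a⁸, (a¹⁶)⁷ = a², (a¹⁶)⁸ = a¹⁸, (a¹⁶)⁹ = a¹², (a¹⁶)¹⁰ = a⁶, (a¹⁶)¹¹ = e.
The smallest positive k with (a¹⁶)ᵏ = e is 11.

Answer: 11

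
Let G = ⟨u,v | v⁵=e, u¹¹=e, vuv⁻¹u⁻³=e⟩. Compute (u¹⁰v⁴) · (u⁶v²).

Compute (u¹⁰v⁴) · (u⁶v²) by multiplying left to right and reducing via the relations at each step:
  (u¹⁰v⁴) · u⁶ = uv⁴
  (uv⁴) · v² = uv

Answer: uv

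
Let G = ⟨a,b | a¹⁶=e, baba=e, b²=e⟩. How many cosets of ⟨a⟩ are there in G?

First find ord(a) by computing successive powers:
  a¹ = a, a² = a², a³ = a³, a⁴ = a⁴, a⁵ = a⁵, a⁶ = a⁶, a⁷ = a⁷, a⁸ = a⁸, a⁹ = a⁹, a¹⁰ = a¹⁰, a¹¹ = a¹¹, a¹² = a¹², a¹³ = a¹³, a¹⁴ = a¹⁴, a¹⁵ = a¹⁵, a¹⁶ = e.
So |⟨a⟩| = ord(a) = 16. With |G| = 32, by Lagrange [G : ⟨a⟩] = 32/16 = 2.

Answer: 2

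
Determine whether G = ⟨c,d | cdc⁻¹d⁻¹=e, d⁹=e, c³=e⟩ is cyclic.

|G| = 27, but the maximum element order in G is 9 < 27. No single element generates all of G, so G is not cyclic.

Answer: No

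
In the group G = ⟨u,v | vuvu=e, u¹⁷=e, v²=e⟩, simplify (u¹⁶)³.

Compute successive powers of (u¹⁶), reducing at each step:
  (u¹⁶)²: (u¹⁶) · u¹⁶ = u¹⁵
  (u¹⁶)³: (u¹⁵) · u¹⁶ = u¹⁴

Answer: u¹⁴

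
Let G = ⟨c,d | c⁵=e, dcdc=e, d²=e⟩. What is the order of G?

Enumerate words in the generators, reducing via the relations: the distinct elements are
  {c, d, e, cd, c², c³, c⁴, c²d, c³d, c⁴d}.
No further products give new elements, so |G| = 10.

Answer: 10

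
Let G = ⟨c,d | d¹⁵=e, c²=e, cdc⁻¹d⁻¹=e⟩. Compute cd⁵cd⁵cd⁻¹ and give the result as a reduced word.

Multiply left to right, reducing at each step:
  c · d⁵ = cd⁵
  (cd⁵) · c = d⁵
  (d⁵) · d⁵ = d¹⁰
  (d¹⁰) · c = cd¹⁰
  (cd¹⁰) · d⁻¹ = cd⁹

Answer: cd⁹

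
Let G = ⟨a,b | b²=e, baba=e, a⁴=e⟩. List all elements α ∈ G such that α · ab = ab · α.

⟨ab⟩ ⊆ C_G(ab) since powers of ab commute with ab; so |C_G(ab)| ≥ |⟨ab⟩| = 2.
By orbit–stabilizer, |C_G(ab)| = |G| / |conj. class of ab| = 8 / 2 = 4.
The 4 elements commuting with ab are {e, a², a³b, ab}.

Answer: {e, a², a³b, ab}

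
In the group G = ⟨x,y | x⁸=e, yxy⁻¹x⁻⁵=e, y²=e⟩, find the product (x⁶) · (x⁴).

Compute (x⁶) · (x⁴) by multiplying left to right and reducing via the relations at each step:
  (x⁶) · x⁴ = x²

Answer: x²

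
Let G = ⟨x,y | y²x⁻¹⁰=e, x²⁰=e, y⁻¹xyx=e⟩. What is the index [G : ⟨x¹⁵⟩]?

First find ord(x¹⁵) by computing successive powers:
  (x¹⁵)¹ = x¹⁵, (x¹⁵)² = x¹⁰, (x¹⁵)³ = x⁵, (x¹⁵)⁴ = e.
So |⟨x¹⁵⟩| = ord(x¹⁵) = 4. With |G| = 40, by Lagrange [G : ⟨x¹⁵⟩] = 40/4 = 10.

Answer: 10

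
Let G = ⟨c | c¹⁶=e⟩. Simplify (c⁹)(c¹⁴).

Compute (c⁹) · (c¹⁴) by multiplying left to right and reducing via the relations at each step:
  (c⁹) · c¹⁴ = c⁷

Answer: c⁷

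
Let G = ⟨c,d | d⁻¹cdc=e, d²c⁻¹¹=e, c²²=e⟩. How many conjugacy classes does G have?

The conjugacy classes (representative and size) are:
  [e] (size 1), [c²¹] (size 2), [c²] (size 2), [c³] (size 2), [c¹⁸] (size 2), [c¹⁷] (size 2), [c⁶] (size 2), [c⁷] (size 2), [c⁸] (size 2), [c¹³] (size 2), [c¹²] (size 2), [c¹¹] (size 1), [c¹⁰d] (size 11), [c⁷d] (size 11).
Class equation: 1 + 2 + 2 + 2 + 2 + 2 + 2 + 2 + 2 + 2 + 2 + 1 + 11 + 11 = 44 = |G|. So G has 14 conjugacy classes.

Answer: 14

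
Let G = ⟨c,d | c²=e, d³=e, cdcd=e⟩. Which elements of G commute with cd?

⟨cd⟩ ⊆ C_G(cd) since powers of cd commute with cd; so |C_G(cd)| ≥ |⟨cd⟩| = 2.
By orbit–stabilizer, |C_G(cd)| = |G| / |conj. class of cd| = 6 / 3 = 2.
The 2 elements commuting with cd are {e, cd}.

Answer: {e, cd}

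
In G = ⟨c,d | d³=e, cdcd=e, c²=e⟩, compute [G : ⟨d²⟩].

First find ord(d²) by computing successive powers:
  (d²)¹ = d², (d²)² = d, (d²)³ = e.
So |⟨d²⟩| = ord(d²) = 3. With |G| = 6, by Lagrange [G : ⟨d²⟩] = 6/3 = 2.

Answer: 2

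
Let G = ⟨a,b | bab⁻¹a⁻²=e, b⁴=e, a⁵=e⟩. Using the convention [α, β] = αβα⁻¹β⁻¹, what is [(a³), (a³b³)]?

[(a³), (a³b³)] = (a³)·(a³b³)·(a³)⁻¹·(a³b³)⁻¹.
  (a³) · (a³b³) = ab³
  (ab³) · (a²) = a²b³
  (a²b³) · (a⁴b) = a⁴

Answer: a⁴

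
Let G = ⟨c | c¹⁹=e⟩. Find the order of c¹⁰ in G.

Compute successive powers until reaching e:
  (c¹⁰)¹ = c¹⁰, (c¹⁰)² = c, (c¹⁰)³ = c¹¹, (c¹⁰)⁴ = c², (c¹⁰)⁵ = c¹², (c¹⁰)⁶ = c³, (c¹⁰)⁷ = c¹³, (c¹⁰)⁸ = c⁴, (c¹⁰)⁹ = c¹⁴, (c¹⁰)¹⁰ = c⁵, (c¹⁰)¹¹ = c¹⁵, (c¹⁰)¹² = c⁶, (c¹⁰)¹³ = c¹⁶, (c¹⁰)¹⁴ = c⁷, (c¹⁰)¹⁵ = c¹⁷, (c¹⁰)¹⁶ = c⁸, (c¹⁰)¹⁷ = c¹⁸, (c¹⁰)¹⁸ = c⁹, (c¹⁰)¹⁹ = e.
The smallest positive k with (c¹⁰)ᵏ = e is 19.

Answer: 19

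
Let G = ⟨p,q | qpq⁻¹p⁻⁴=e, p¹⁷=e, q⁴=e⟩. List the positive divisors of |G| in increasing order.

|G| = 68 = 2² · 17. By Lagrange's theorem the order of any subgroup divides 68; the divisors of 68 are 1, 2, 4, 17, 34, 68.

Answer: 1, 2, 4, 17, 34, 68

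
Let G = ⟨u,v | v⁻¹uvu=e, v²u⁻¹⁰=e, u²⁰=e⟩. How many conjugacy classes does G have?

The conjugacy classes (representative and size) are:
  [e] (size 1), [u] (size 2), [u²] (size 2), [u³] (size 2), [u⁴] (size 2), [u⁵] (size 2), [u¹⁴] (size 2), [u⁷] (size 2), [u⁸] (size 2), [u¹¹] (size 2), [u¹⁰] (size 1), [u²v⁻¹] (size 10), [u⁹v] (size 10).
Class equation: 1 + 2 + 2 + 2 + 2 + 2 + 2 + 2 + 2 + 2 + 1 + 10 + 10 = 40 = |G|. So G has 13 conjugacy classes.

Answer: 13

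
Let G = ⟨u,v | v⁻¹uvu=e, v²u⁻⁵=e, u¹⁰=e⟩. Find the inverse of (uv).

The order of (uv) is 4 (smallest k with (uv)ᵏ = e), so (uv)⁻¹ = (uv)³ = uv⁻¹.
Check: (uv) · (uv⁻¹) → (uv) · u = v;   v · v⁻¹ = e, giving e as required.

Answer: uv⁻¹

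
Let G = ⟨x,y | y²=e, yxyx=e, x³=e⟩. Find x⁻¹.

The order of x is 3 (smallest k with xᵏ = e), so x⁻¹ = x² = x².
Check: x · (x²) → x · x² = e, giving e as required.

Answer: x²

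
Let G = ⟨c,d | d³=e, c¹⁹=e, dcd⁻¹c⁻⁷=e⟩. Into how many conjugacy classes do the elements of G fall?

The conjugacy classes (representative and size) are:
  [e] (size 1), [c¹¹] (size 3), [c¹⁴] (size 3), [c⁶] (size 3), [c¹⁷] (size 3), [c¹²] (size 3), [c¹⁰] (size 3), [c²d] (size 19), [c¹⁸d²] (size 19).
Class equation: 1 + 3 + 3 + 3 + 3 + 3 + 3 + 19 + 19 = 57 = |G|. So G has 9 conjugacy classes.

Answer: 9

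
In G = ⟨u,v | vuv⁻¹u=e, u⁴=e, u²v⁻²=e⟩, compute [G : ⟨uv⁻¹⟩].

First find ord(uv⁻¹) by computing successive powers:
  (uv⁻¹)¹ = uv⁻¹, (uv⁻¹)² = u², (uv⁻¹)³ = uv, (uv⁻¹)⁴ = e.
So |⟨uv⁻¹⟩| = ord(uv⁻¹) = 4. With |G| = 8, by Lagrange [G : ⟨uv⁻¹⟩] = 8/4 = 2.

Answer: 2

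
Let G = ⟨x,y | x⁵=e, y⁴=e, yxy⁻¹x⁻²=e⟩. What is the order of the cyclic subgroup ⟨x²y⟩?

|⟨x²y⟩| equals the order of x²y. Compute successive powers until reaching e:
  (x²y)¹ = x²y, (x²y)² = xy², (x²y)³ = x⁴y³, (x²y)⁴ = e.
The smallest positive k with (x²y)ᵏ = e is 4, so |⟨x²y⟩| = 4.

Answer: 4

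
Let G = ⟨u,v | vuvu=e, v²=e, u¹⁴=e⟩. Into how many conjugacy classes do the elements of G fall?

The conjugacy classes (representative and size) are:
  [e] (size 1), [u¹³] (size 2), [u²] (size 2), [u³] (size 2), [u¹⁰] (size 2), [u⁵] (size 2), [u⁸] (size 2), [u⁷] (size 1), [u⁶v] (size 7), [u⁹v] (size 7).
Class equation: 1 + 2 + 2 + 2 + 2 + 2 + 2 + 1 + 7 + 7 = 28 = |G|. So G has 10 conjugacy classes.

Answer: 10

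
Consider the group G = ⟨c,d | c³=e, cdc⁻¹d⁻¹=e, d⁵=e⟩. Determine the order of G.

Enumerate words in the generators, reducing via the relations: the distinct elements are
  {c, d, e, cd, c², d², d³, d⁴, cd², cd³, cd⁴, c²d, c²d², c²d³, c²d⁴}.
No further products give new elements, so |G| = 15.

Answer: 15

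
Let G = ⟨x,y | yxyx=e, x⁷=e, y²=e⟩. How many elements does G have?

Enumerate words in the generators, reducing via the relations: the distinct elements are
  {e, x, y, xy, x², x³, x⁴, x⁵, x⁶, x²y, x³y, x⁴y, x⁵y, x⁶y}.
No further products give new elements, so |G| = 14.

Answer: 14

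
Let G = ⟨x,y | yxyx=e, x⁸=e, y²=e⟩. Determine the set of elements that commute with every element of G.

An element z ∈ Z(G) iff z commutes with every generator.
For example x⁴ is central: (x⁴)·x = x⁵ = x·(x⁴); (x⁴)·y = x⁴y = y·(x⁴).
Whereas x ∉ Z(G) since x·y = xy ≠ x⁷y = y·x.
Checking each of the 16 elements this way gives Z(G) = {e, x⁴}, of order 2.

Answer: {e, x⁴}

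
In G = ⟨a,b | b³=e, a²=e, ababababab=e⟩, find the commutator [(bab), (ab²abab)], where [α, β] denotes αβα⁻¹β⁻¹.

[(bab), (ab²abab)] = (bab)·(ab²abab)·(bab)⁻¹·(ab²abab)⁻¹.
  (bab) · (ab²abab) = ab²abab²a
  (ab²abab²a) · (b²ab²) = babab²a
  (babab²a) · (b²ab²aba) = b²abab

Answer: b²abab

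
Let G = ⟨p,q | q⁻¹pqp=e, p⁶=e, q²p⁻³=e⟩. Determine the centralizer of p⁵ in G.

⟨p⁵⟩ ⊆ C_G(p⁵) since powers of p⁵ commute with p⁵; so |C_G(p⁵)| ≥ |⟨p⁵⟩| = 6.
By orbit–stabilizer, |C_G(p⁵)| = |G| / |conj. class of p⁵| = 12 / 2 = 6.
The 6 elements commuting with p⁵ are {e, p, p², p³, p⁴, p⁵}.

Answer: {e, p, p², p³, p⁴, p⁵}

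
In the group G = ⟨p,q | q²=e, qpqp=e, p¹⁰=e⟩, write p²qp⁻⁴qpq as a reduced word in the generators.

Multiply left to right, reducing at each step:
  (p²) · q = p²q
  (p²q) · p⁻⁴ = p⁶q
  (p⁶q) · q = p⁶
  (p⁶) · p = p⁷
  (p⁷) · q = p⁷q

Answer: p⁷q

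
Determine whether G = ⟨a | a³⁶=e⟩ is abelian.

G has a single generator, so G is cyclic and hence abelian.

Answer: Yes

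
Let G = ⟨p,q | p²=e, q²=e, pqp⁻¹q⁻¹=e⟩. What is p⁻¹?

The order of p is 2 (smallest k with pᵏ = e), so p⁻¹ = p¹ = p.
Check: p · p → p · p = e, giving e as required.

Answer: p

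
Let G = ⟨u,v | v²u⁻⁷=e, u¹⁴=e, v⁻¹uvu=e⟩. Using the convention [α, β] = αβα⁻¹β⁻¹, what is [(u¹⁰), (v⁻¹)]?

[(u¹⁰), (v⁻¹)] = (u¹⁰)·(v⁻¹)·(u¹⁰)⁻¹·(v⁻¹)⁻¹.
  (u¹⁰) · (v⁻¹) = u³v
  (u³v) · (u⁴) = u⁶v⁻¹
  (u⁶v⁻¹) · v = u⁶

Answer: u⁶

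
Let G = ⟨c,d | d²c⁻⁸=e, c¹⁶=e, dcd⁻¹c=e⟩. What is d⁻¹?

The order of d is 4 (smallest k with dᵏ = e), so d⁻¹ = d³ = d⁻¹.
Check: d · (d⁻¹) → d · d⁻¹ = e, giving e as required.

Answer: d⁻¹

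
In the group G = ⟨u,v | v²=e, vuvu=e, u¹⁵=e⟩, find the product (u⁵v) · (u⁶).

Compute (u⁵v) · (u⁶) by multiplying left to right and reducing via the relations at each step:
  (u⁵v) · u⁶ = u¹⁴v

Answer: u¹⁴v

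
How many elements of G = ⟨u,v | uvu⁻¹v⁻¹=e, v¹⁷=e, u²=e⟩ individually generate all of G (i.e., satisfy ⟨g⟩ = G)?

G is cyclic of order 34. An element generates G iff its order is 34, and a cyclic group of order 34 has exactly φ(34) = 16 such elements.

Answer: 16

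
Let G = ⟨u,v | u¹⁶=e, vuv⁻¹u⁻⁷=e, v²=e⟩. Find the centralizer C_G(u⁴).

⟨u⁴⟩ ⊆ C_G(u⁴) since powers of u⁴ commute with u⁴; so |C_G(u⁴)| ≥ |⟨u⁴⟩| = 4.
By orbit–stabilizer, |C_G(u⁴)| = |G| / |conj. class of u⁴| = 32 / 2 = 16.
The 16 elements commuting with u⁴ are {e, u, u², u³, u⁴, u⁵, u⁶, u⁷, u⁸, u⁹, u¹⁰, u¹¹, u¹², u¹³, u¹⁴, u¹⁵}.

Answer: {e, u, u², u³, u⁴, u⁵, u⁶, u⁷, u⁸, u⁹, u¹⁰, u¹¹, u¹², u¹³, u¹⁴, u¹⁵}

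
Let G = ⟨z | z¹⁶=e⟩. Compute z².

Compute successive powers of z, reducing at each step:
  z²: z · z = z²

Answer: z²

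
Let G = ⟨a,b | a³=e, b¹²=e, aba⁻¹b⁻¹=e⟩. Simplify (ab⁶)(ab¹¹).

Compute (ab⁶) · (ab¹¹) by multiplying left to right and reducing via the relations at each step:
  (ab⁶) · a = a²b⁶
  (a²b⁶) · b¹¹ = a²b⁵

Answer: a²b⁵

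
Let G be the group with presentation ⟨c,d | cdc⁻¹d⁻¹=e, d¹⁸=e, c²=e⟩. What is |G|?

Enumerate words in the generators, reducing via the relations: the distinct elements are
  {c, d, e, cd, d², d³, d⁴, d⁵, d⁶, d⁷, d⁸, d⁹, cd², cd³, cd⁴, cd⁵, cd⁶, cd⁷, cd⁸, cd⁹, d¹², d¹³, d¹¹, d¹⁰, d¹⁴, d¹⁵, d¹⁶, d¹⁷, cd¹², cd¹³, cd¹¹, cd¹⁰, cd¹⁴, cd¹⁵, cd¹⁶, cd¹⁷}.
No further products give new elements, so |G| = 36.

Answer: 36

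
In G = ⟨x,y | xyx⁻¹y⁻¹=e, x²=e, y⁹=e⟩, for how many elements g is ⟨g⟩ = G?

G is cyclic of order 18. An element generates G iff its order is 18, and a cyclic group of order 18 has exactly φ(18) = 6 such elements.

Answer: 6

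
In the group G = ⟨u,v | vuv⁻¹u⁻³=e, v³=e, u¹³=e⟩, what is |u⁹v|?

Compute successive powers until reaching e:
  (u⁹v)¹ = u⁹v, (u⁹v)² = u¹⁰v², (u⁹v)³ = e.
The smallest positive k with (u⁹v)ᵏ = e is 3.

Answer: 3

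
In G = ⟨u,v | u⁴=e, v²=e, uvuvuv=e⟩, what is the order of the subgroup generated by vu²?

|⟨vu²⟩| equals the order of vu². Compute successive powers until reaching e:
  (vu²)¹ = vu², (vu²)² = u²vu²v, (vu²)³ = u²v, (vu²)⁴ = e.
The smallest positive k with (vu²)ᵏ = e is 4, so |⟨vu²⟩| = 4.

Answer: 4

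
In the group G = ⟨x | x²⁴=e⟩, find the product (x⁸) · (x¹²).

Compute (x⁸) · (x¹²) by multiplying left to right and reducing via the relations at each step:
  (x⁸) · x¹² = x²⁰

Answer: x²⁰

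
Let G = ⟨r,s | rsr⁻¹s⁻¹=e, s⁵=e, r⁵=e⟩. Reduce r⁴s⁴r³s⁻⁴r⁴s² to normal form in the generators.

Multiply left to right, reducing at each step:
  (r⁴) · s⁴ = r⁴s⁴
  (r⁴s⁴) · r³ = r²s⁴
  (r²s⁴) · s⁻⁴ = r²
  (r²) · r⁴ = r
  r · s² = rs²

Answer: rs²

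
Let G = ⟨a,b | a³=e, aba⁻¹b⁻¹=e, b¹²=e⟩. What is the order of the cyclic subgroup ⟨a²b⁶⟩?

|⟨a²b⁶⟩| equals the order of a²b⁶. Compute successive powers until reaching e:
  (a²b⁶)¹ = a²b⁶, (a²b⁶)² = a, (a²b⁶)³ = b⁶, (a²b⁶)⁴ = a², (a²b⁶)⁵ = ab⁶, (a²b⁶)⁶ = e.
The smallest positive k with (a²b⁶)ᵏ = e is 6, so |⟨a²b⁶⟩| = 6.

Answer: 6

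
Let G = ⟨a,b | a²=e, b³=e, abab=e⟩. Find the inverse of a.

The order of a is 2 (smallest k with aᵏ = e), so a⁻¹ = a¹ = a.
Check: a · a → a · a = e, giving e as required.

Answer: a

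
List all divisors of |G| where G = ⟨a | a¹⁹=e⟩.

|G| = 19 = 19. By Lagrange's theorem the order of any subgroup divides 19; the divisors of 19 are 1, 19.

Answer: 1, 19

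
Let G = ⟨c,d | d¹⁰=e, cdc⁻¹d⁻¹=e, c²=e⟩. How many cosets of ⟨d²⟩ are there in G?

First find ord(d²) by computing successive powers:
  (d²)¹ = d², (d²)² = d⁴, (d²)³ = d⁶, (d²)⁴ = d⁸, (d²)⁵ = e.
So |⟨d²⟩| = ord(d²) = 5. With |G| = 20, by Lagrange [G : ⟨d²⟩] = 20/5 = 4.

Answer: 4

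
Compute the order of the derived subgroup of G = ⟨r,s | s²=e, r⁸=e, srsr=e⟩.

G' = [G, G] is generated by all commutators. The generator-pair commutators are: [r, s] = r².
The subgroup they normally generate is {e, r², r⁴, r⁶}, of order 4.
Check: |G/G'| = 16/4 = 4 is the order of the abelianisation.

Answer: 4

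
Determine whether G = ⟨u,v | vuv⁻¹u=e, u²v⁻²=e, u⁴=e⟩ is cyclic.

Every cyclic group is abelian. But u·v = uv while v·u = uv⁻¹, so u·v ≠ v·u and G is not abelian. Hence G is not cyclic.

Answer: No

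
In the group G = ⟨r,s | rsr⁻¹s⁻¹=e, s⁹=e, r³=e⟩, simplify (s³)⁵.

Compute successive powers of (s³), reducing at each step:
  (s³)²: (s³) · s³ = s⁶
  (s³)³: (s⁶) · s³ = e
  (s³)⁴: e · s³ = s³
  (s³)⁵: (s³) · s³ = s⁶

Answer: s⁶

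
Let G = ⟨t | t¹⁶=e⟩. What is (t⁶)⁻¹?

The order of (t⁶) is 8 (smallest k with (t⁶)ᵏ = e), so (t⁶)⁻¹ = (t⁶)⁷ = t¹⁰.
Check: (t⁶) · (t¹⁰) → (t⁶) · t¹⁰ = e, giving e as required.

Answer: t¹⁰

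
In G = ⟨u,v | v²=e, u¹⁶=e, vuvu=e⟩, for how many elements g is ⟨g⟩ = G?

⟨g⟩ = G would require ord(g) = |G| = 32, but the maximum element order in G is 16 < 32. So G is not cyclic and no single element generates it: the count is 0.

Answer: 0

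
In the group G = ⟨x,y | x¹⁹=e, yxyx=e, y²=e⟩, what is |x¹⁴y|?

Compute successive powers until reaching e:
  (x¹⁴y)¹ = x¹⁴y, (x¹⁴y)² = e.
The smallest positive k with (x¹⁴y)ᵏ = e is 2.

Answer: 2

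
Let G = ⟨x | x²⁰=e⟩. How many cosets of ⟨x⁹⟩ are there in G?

First find ord(x⁹) by computing successive powers:
  (x⁹)¹ = x⁹, (x⁹)² = x¹⁸, (x⁹)³ = x⁷, (x⁹)⁴ = x¹⁶, (x⁹)⁵ = x⁵, (x⁹)⁶ = x¹⁴, (x⁹)⁷ = x³, (x⁹)⁸ = x¹², (x⁹)⁹ = x, (x⁹)¹⁰ = x¹⁰, (x⁹)¹¹ = x¹⁹, (x⁹)¹² = x⁸, (x⁹)¹³ = x¹⁷, (x⁹)¹⁴ = x⁶, (x⁹)¹⁵ = x¹⁵, (x⁹)¹⁶ = x⁴, (x⁹)¹⁷ = x¹³, (x⁹)¹⁸ = x², (x⁹)¹⁹ = x¹¹, (x⁹)²⁰ = e.
So |⟨x⁹⟩| = ord(x⁹) = 20. With |G| = 20, by Lagrange [G : ⟨x⁹⟩] = 20/20 = 1.

Answer: 1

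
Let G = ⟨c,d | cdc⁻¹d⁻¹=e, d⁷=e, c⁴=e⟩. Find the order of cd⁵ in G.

Compute successive powers until reaching e:
  (cd⁵)¹ = cd⁵, (cd⁵)² = c²d³, (cd⁵)³ = c³d, (cd⁵)⁴ = d⁶, (cd⁵)⁵ = cd⁴, (cd⁵)⁶ = c²d², (cd⁵)⁷ = c³, (cd⁵)⁸ = d⁵, (cd⁵)⁹ = cd³, (cd⁵)¹⁰ = c²d, (cd⁵)¹¹ = c³d⁶, (cd⁵)¹² = d⁴, (cd⁵)¹³ = cd², (cd⁵)¹⁴ = c², (cd⁵)¹⁵ = c³d⁵, (cd⁵)¹⁶ = d³, (cd⁵)¹⁷ = cd, (cd⁵)¹⁸ = c²d⁶, (cd⁵)¹⁹ = c³d⁴, (cd⁵)²⁰ = d², (cd⁵)²¹ = c, (cd⁵)²² = c²d⁵, (cd⁵)²³ = c³d³, (cd⁵)²⁴ = d, (cd⁵)²⁵ = cd⁶, (cd⁵)²⁶ = c²d⁴, (cd⁵)²⁷ = c³d², (cd⁵)²⁸ = e.
The smallest positive k with (cd⁵)ᵏ = e is 28.

Answer: 28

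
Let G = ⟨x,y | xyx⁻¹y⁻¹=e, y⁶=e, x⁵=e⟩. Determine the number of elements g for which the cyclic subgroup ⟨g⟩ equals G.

G is cyclic of order 30. An element generates G iff its order is 30, and a cyclic group of order 30 has exactly φ(30) = 8 such elements.

Answer: 8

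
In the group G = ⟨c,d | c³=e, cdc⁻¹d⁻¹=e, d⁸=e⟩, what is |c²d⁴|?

Compute successive powers until reaching e:
  (c²d⁴)¹ = c²d⁴, (c²d⁴)² = c, (c²d⁴)³ = d⁴, (c²d⁴)⁴ = c², (c²d⁴)⁵ = cd⁴, (c²d⁴)⁶ = e.
The smallest positive k with (c²d⁴)ᵏ = e is 6.

Answer: 6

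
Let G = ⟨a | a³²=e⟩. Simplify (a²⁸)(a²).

Compute (a²⁸) · (a²) by multiplying left to right and reducing via the relations at each step:
  (a²⁸) · a² = a³⁰

Answer: a³⁰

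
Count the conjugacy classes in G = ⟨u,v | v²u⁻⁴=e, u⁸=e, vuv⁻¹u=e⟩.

The conjugacy classes (representative and size) are:
  [e] (size 1), [u⁷] (size 2), [u²] (size 2), [u⁵] (size 2), [u⁴] (size 1), [u²v⁻¹] (size 4), [u³v] (size 4).
Class equation: 1 + 2 + 2 + 2 + 1 + 4 + 4 = 16 = |G|. So G has 7 conjugacy classes.

Answer: 7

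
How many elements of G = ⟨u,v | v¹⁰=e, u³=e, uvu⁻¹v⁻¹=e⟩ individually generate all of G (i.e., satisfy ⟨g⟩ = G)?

G is cyclic of order 30. An element generates G iff its order is 30, and a cyclic group of order 30 has exactly φ(30) = 8 such elements.

Answer: 8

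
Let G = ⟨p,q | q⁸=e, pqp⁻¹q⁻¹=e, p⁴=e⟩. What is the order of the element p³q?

Compute successive powers until reaching e:
  (p³q)¹ = p³q, (p³q)² = p²q², (p³q)³ = pq³, (p³q)⁴ = q⁴, (p³q)⁵ = p³q⁵, (p³q)⁶ = p²q⁶, (p³q)⁷ = pq⁷, (p³q)⁸ = e.
The smallest positive k with (p³q)ᵏ = e is 8.

Answer: 8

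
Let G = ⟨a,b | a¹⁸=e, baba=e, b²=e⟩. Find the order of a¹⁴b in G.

Compute successive powers until reaching e:
  (a¹⁴b)¹ = a¹⁴b, (a¹⁴b)² = e.
The smallest positive k with (a¹⁴b)ᵏ = e is 2.

Answer: 2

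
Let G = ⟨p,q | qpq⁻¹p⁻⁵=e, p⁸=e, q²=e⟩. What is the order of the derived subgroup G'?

G' = [G, G] is generated by all commutators. The generator-pair commutators are: [p, q] = p⁴.
The subgroup they normally generate is {e, p⁴}, of order 2.
Check: |G/G'| = 16/2 = 8 is the order of the abelianisation.

Answer: 2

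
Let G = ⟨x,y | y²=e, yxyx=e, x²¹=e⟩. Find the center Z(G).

An element z ∈ Z(G) iff z commutes with every generator.
For example e is central: e·x = x = x·e; e·y = y = y·e.
Whereas x ∉ Z(G) since x·y = xy ≠ x²⁰y = y·x.
Checking each of the 42 elements this way gives Z(G) = {e}, of order 1.

Answer: {e}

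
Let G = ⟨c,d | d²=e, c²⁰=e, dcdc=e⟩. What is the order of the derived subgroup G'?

G' = [G, G] is generated by all commutators. The generator-pair commutators are: [c, d] = c².
The subgroup they normally generate is {e, c², c⁴, c⁶, c⁸, c¹⁰, c¹², c¹⁴, c¹⁶, c¹⁸}, of order 10.
Check: |G/G'| = 40/10 = 4 is the order of the abelianisation.

Answer: 10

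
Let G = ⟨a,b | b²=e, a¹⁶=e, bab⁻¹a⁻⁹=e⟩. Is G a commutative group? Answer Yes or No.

a·b = ab but b·a = a⁹b, so a·b ≠ b·a and G is not abelian.

Answer: No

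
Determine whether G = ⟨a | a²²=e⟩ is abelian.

G has a single generator, so G is cyclic and hence abelian.

Answer: Yes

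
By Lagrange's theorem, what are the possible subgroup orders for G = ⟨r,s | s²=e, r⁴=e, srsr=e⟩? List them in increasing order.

|G| = 8 = 2³. By Lagrange's theorem the order of any subgroup divides 8; the divisors of 8 are 1, 2, 4, 8.

Answer: 1, 2, 4, 8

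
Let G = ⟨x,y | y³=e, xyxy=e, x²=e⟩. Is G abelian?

x·y = xy but y·x = xy², so x·y ≠ y·x and G is not abelian.

Answer: No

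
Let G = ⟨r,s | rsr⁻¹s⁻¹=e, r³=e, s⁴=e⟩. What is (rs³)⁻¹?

The order of (rs³) is 12 (smallest k with (rs³)ᵏ = e), so (rs³)⁻¹ = (rs³)¹¹ = r²s.
Check: (rs³) · (r²s) → (rs³) · r² = s³;   (s³) · s = e, giving e as required.

Answer: r²s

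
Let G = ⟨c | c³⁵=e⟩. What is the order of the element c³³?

Compute successive powers until reaching e:
  (c³³)¹ = c³³, (c³³)² = c³¹, (c³³)³ = c²⁹, (c³³)⁴ = c²⁷, (c³³)⁵ = c²⁵, (c³³)⁶ = c²³, (c³³)⁷ = c²¹, (c³³)⁸ = c¹⁹, (c³³)⁹ = c¹⁷, (c³³)¹⁰ = c¹⁵, (c³³)¹¹ = c¹³, (c³³)¹² = c¹¹, (c³³)¹³ = c⁹, (c³³)¹⁴ = c⁷, (c³³)¹⁵ = c⁵, (c³³)¹⁶ = c³, (c³³)¹⁷ = c, (c³³)¹⁸ = c³⁴, (c³³)¹⁹ = c³², (c³³)²⁰ = c³⁰, (c³³)²¹ = c²⁸, (c³³)²² = c²⁶, (c³³)²³ = c²⁴, (c³³)²⁴ = c²², (c³³)²⁵ = c²⁰, (c³³)²⁶ = c¹⁸, (c³³)²⁷ = c¹⁶, (c³³)²⁸ = c¹⁴, (c³³)²⁹ = c¹², (c³³)³⁰ = c¹⁰, (c³³)³¹ = c⁸, (c³³)³² = c⁶, (c³³)³³ = c⁴, (c³³)³⁴ = c², (c³³)³⁵ = e.
The smallest positive k with (c³³)ᵏ = e is 35.

Answer: 35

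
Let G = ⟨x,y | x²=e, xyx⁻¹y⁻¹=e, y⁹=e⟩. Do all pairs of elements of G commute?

Each pair of generators commutes: x·y = xy = y·x. Since the generators pairwise commute, every element of G commutes with every other, so G is abelian.

Answer: Yes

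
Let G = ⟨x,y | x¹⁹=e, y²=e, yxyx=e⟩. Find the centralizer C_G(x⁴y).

⟨x⁴y⟩ ⊆ C_G(x⁴y) since powers of x⁴y commute with x⁴y; so |C_G(x⁴y)| ≥ |⟨x⁴y⟩| = 2.
By orbit–stabilizer, |C_G(x⁴y)| = |G| / |conj. class of x⁴y| = 38 / 19 = 2.
The 2 elements commuting with x⁴y are {e, x⁴y}.

Answer: {e, x⁴y}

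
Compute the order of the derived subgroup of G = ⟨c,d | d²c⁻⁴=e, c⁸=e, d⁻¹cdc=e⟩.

G' = [G, G] is generated by all commutators. The generator-pair commutators are: [c, d] = c².
The subgroup they normally generate is {e, c², c⁴, c⁶}, of order 4.
Check: |G/G'| = 16/4 = 4 is the order of the abelianisation.

Answer: 4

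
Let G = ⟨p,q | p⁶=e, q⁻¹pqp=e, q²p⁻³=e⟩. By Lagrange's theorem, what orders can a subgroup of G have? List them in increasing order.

|G| = 12 = 2² · 3. By Lagrange's theorem the order of any subgroup divides 12; the divisors of 12 are 1, 2, 3, 4, 6, 12.

Answer: 1, 2, 3, 4, 6, 12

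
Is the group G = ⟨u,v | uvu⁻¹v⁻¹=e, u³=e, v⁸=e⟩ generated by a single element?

|G| = 24. The element uv has order 24 (its powers give 24 distinct elements), so ⟨uv⟩ = G and G is cyclic.

Answer: Yes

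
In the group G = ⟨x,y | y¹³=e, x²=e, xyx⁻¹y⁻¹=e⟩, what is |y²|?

Compute successive powers until reaching e:
  (y²)¹ = y², (y²)² = y⁴, (y²)³ = y⁶, (y²)⁴ = y⁸, (y²)⁵ = y¹⁰, (y²)⁶ = y¹², (y²)⁷ = y, (y²)⁸ = y³, (y²)⁹ = y⁵, (y²)¹⁰ = y⁷, (y²)¹¹ = y⁹, (y²)¹² = y¹¹, (y²)¹³ = e.
The smallest positive k with (y²)ᵏ = e is 13.

Answer: 13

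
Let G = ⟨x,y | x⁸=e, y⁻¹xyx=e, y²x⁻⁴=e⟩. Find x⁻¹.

The order of x is 8 (smallest k with xᵏ = e), so x⁻¹ = x⁷ = x⁷.
Check: x · (x⁷) → x · x⁷ = e, giving e as required.

Answer: x⁷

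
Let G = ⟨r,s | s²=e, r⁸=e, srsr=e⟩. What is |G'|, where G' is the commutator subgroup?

G' = [G, G] is generated by all commutators. The generator-pair commutators are: [r, s] = r².
The subgroup they normally generate is {e, r², r⁴, r⁶}, of order 4.
Check: |G/G'| = 16/4 = 4 is the order of the abelianisation.

Answer: 4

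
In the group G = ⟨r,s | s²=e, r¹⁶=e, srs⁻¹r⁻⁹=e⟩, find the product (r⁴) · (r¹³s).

Compute (r⁴) · (r¹³s) by multiplying left to right and reducing via the relations at each step:
  (r⁴) · r¹³ = r
  r · s = rs

Answer: rs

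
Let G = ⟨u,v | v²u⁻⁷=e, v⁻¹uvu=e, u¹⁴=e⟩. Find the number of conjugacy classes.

The conjugacy classes (representative and size) are:
  [e] (size 1), [u¹³] (size 2), [u¹²] (size 2), [u¹¹] (size 2), [u⁴] (size 2), [u⁵] (size 2), [u⁸] (size 2), [u⁷] (size 1), [u⁵v⁻¹] (size 7), [u⁵v] (size 7).
Class equation: 1 + 2 + 2 + 2 + 2 + 2 + 2 + 1 + 7 + 7 = 28 = |G|. So G has 10 conjugacy classes.

Answer: 10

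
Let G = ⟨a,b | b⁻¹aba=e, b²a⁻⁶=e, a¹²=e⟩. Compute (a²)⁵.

Compute successive powers of (a²), reducing at each step:
  (a²)²: (a²) · a² = a⁴
  (a²)³: (a⁴) · a² = a⁶
  (a²)⁴: (a⁶) · a² = a⁸
  (a²)⁵: (a⁸) · a² = a¹⁰

Answer: a¹⁰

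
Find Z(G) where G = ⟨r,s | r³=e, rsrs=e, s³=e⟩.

An element z ∈ Z(G) iff z commutes with every generator.
For example e is central: e·r = r = r·e; e·s = s = s·e.
Whereas r ∉ Z(G) since r·s = rs ≠ r²s² = s·r.
Checking each of the 12 elements this way gives Z(G) = {e}, of order 1.

Answer: {e}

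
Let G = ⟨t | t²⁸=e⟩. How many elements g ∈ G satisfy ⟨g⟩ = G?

G is cyclic of order 28. An element generates G iff its order is 28, and a cyclic group of order 28 has exactly φ(28) = 12 such elements.

Answer: 12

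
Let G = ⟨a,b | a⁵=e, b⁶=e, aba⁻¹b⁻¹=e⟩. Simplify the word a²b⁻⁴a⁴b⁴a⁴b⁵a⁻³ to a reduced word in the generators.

Multiply left to right, reducing at each step:
  (a²) · b⁻⁴ = a²b²
  (a²b²) · a⁴ = ab²
  (ab²) · b⁴ = a
  a · a⁴ = e
  e · b⁵ = b⁵
  (b⁵) · a⁻³ = a²b⁵

Answer: a²b⁵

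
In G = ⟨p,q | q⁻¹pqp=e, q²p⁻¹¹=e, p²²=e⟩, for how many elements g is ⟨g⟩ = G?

⟨g⟩ = G would require ord(g) = |G| = 44, but the maximum element order in G is 22 < 44. So G is not cyclic and no single element generates it: the count is 0.

Answer: 0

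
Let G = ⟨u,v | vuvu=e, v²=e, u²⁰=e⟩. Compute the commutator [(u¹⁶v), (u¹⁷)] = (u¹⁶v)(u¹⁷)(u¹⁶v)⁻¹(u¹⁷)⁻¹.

[(u¹⁶v), (u¹⁷)] = (u¹⁶v)·(u¹⁷)·(u¹⁶v)⁻¹·(u¹⁷)⁻¹.
  (u¹⁶v) · (u¹⁷) = u¹⁹v
  (u¹⁹v) · (u¹⁶v) = u³
  (u³) · (u³) = u⁶

Answer: u⁶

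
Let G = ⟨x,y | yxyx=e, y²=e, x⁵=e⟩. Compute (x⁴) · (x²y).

Compute (x⁴) · (x²y) by multiplying left to right and reducing via the relations at each step:
  (x⁴) · x² = x
  x · y = xy

Answer: xy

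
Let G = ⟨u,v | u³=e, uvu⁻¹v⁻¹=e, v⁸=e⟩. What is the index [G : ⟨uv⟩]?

First find ord(uv) by computing successive powers:
  (uv)¹ = uv, (uv)² = u²v², (uv)³ = v³, (uv)⁴ = uv⁴, (uv)⁵ = u²v⁵, (uv)⁶ = v⁶, (uv)⁷ = uv⁷, (uv)⁸ = u², (uv)⁹ = v, (uv)¹⁰ = uv², (uv)¹¹ = u²v³, (uv)¹² = v⁴, (uv)¹³ = uv⁵, (uv)¹⁴ = u²v⁶, (uv)¹⁵ = v⁷, (uv)¹⁶ = u, (uv)¹⁷ = u²v, (uv)¹⁸ = v², (uv)¹⁹ = uv³, (uv)²⁰ = u²v⁴, (uv)²¹ = v⁵, (uv)²² = uv⁶, (uv)²³ = u²v⁷, (uv)²⁴ = e.
So |⟨uv⟩| = ord(uv) = 24. With |G| = 24, by Lagrange [G : ⟨uv⟩] = 24/24 = 1.

Answer: 1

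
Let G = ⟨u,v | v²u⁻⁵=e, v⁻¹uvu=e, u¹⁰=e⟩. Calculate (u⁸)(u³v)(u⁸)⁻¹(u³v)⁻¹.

[(u⁸), (u³v)] = (u⁸)·(u³v)·(u⁸)⁻¹·(u³v)⁻¹.
  (u⁸) · (u³v) = uv
  (uv) · (u²) = u⁴v⁻¹
  (u⁴v⁻¹) · (u³v⁻¹) = u⁶

Answer: u⁶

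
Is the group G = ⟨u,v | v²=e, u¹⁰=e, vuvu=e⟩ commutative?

u·v = uv but v·u = u⁹v, so u·v ≠ v·u and G is not abelian.

Answer: No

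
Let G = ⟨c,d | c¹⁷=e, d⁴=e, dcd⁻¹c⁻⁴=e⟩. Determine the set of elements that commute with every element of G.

An element z ∈ Z(G) iff z commutes with every generator.
For example e is central: e·c = c = c·e; e·d = d = d·e.
Whereas c ∉ Z(G) since c·d = cd ≠ c⁴d = d·c.
Checking each of the 68 elements this way gives Z(G) = {e}, of order 1.

Answer: {e}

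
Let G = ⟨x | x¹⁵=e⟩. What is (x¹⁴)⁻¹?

The order of (x¹⁴) is 15 (smallest k with (x¹⁴)ᵏ = e), so (x¹⁴)⁻¹ = (x¹⁴)¹⁴ = x.
Check: (x¹⁴) · x → (x¹⁴) · x = e, giving e as required.

Answer: x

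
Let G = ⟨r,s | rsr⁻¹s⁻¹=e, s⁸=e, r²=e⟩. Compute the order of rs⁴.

Compute successive powers until reaching e:
  (rs⁴)¹ = rs⁴, (rs⁴)² = e.
The smallest positive k with (rs⁴)ᵏ = e is 2.

Answer: 2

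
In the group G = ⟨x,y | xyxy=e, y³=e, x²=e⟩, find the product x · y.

Compute x · y by multiplying left to right and reducing via the relations at each step:
  x · y = xy

Answer: xy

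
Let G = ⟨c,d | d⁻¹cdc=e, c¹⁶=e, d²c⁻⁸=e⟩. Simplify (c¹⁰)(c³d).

Compute (c¹⁰) · (c³d) by multiplying left to right and reducing via the relations at each step:
  (c¹⁰) · c³ = c¹³
  (c¹³) · d = c⁵d⁻¹

Answer: c⁵d⁻¹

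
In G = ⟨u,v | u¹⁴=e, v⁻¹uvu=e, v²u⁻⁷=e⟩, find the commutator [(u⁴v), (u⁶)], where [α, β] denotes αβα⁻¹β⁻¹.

[(u⁴v), (u⁶)] = (u⁴v)·(u⁶)·(u⁴v)⁻¹·(u⁶)⁻¹.
  (u⁴v) · (u⁶) = u⁵v⁻¹
  (u⁵v⁻¹) · (u⁴v⁻¹) = u⁸
  (u⁸) · (u⁸) = u²

Answer: u²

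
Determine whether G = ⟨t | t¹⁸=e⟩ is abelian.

G has a single generator, so G is cyclic and hence abelian.

Answer: Yes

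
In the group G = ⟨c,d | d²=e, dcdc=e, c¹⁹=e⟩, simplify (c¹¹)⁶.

Compute successive powers of (c¹¹), reducing at each step:
  (c¹¹)²: (c¹¹) · c¹¹ = c³
  (c¹¹)³: (c³) · c¹¹ = c¹⁴
  (c¹¹)⁴: (c¹⁴) · c¹¹ = c⁶
  (c¹¹)⁵: (c⁶) · c¹¹ = c¹⁷
  (c¹¹)⁶: (c¹⁷) · c¹¹ = c⁹

Answer: c⁹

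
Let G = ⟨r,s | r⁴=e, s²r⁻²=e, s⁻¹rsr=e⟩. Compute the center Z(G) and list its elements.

An element z ∈ Z(G) iff z commutes with every generator.
For example r² is central: (r²)·r = r³ = r·(r²); (r²)·s = s⁻¹ = s·(r²).
Whereas r ∉ Z(G) since r·s = rs ≠ rs⁻¹ = s·r.
Checking each of the 8 elements this way gives Z(G) = {e, r²}, of order 2.

Answer: {e, r²}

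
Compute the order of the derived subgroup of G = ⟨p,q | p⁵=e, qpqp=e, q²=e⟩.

G' = [G, G] is generated by all commutators. The generator-pair commutators are: [p, q] = p².
The subgroup they normally generate is {e, p, p², p³, p⁴}, of order 5.
Check: |G/G'| = 10/5 = 2 is the order of the abelianisation.

Answer: 5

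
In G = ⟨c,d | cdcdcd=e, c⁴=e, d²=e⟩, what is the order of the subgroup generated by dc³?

|⟨dc³⟩| equals the order of dc³. Compute successive powers until reaching e:
  (dc³)¹ = dc³, (dc³)² = cd, (dc³)³ = e.
The smallest positive k with (dc³)ᵏ = e is 3, so |⟨dc³⟩| = 3.

Answer: 3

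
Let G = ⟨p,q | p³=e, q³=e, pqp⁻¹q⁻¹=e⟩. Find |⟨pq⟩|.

|⟨pq⟩| equals the order of pq. Compute successive powers until reaching e:
  (pq)¹ = pq, (pq)² = p²q², (pq)³ = e.
The smallest positive k with (pq)ᵏ = e is 3, so |⟨pq⟩| = 3.

Answer: 3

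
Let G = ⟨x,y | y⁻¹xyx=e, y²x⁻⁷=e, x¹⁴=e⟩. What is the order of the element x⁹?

Compute successive powers until reaching e:
  (x⁹)¹ = x⁹, (x⁹)² = x⁴, (x⁹)³ = x¹³, (x⁹)⁴ = x⁸, (x⁹)⁵ = x³, (x⁹)⁶ = x¹², (x⁹)⁷ = x⁷, (x⁹)⁸ = x², (x⁹)⁹ = x¹¹, (x⁹)¹⁰ = x⁶, (x⁹)¹¹ = x, (x⁹)¹² = x¹⁰, (x⁹)¹³ = x⁵, (x⁹)¹⁴ = e.
The smallest positive k with (x⁹)ᵏ = e is 14.

Answer: 14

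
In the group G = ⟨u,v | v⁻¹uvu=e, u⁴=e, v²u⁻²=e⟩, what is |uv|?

Compute successive powers until reaching e:
  (uv)¹ = uv, (uv)² = u², (uv)³ = uv⁻¹, (uv)⁴ = e.
The smallest positive k with (uv)ᵏ = e is 4.

Answer: 4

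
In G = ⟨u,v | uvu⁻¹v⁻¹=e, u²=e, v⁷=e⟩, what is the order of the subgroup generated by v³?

|⟨v³⟩| equals the order of v³. Compute successive powers until reaching e:
  (v³)¹ = v³, (v³)² = v⁶, (v³)³ = v², (v³)⁴ = v⁵, (v³)⁵ = v, (v³)⁶ = v⁴, (v³)⁷ = e.
The smallest positive k with (v³)ᵏ = e is 7, so |⟨v³⟩| = 7.

Answer: 7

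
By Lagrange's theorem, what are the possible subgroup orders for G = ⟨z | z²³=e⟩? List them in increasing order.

|G| = 23 = 23. By Lagrange's theorem the order of any subgroup divides 23; the divisors of 23 are 1, 23.

Answer: 1, 23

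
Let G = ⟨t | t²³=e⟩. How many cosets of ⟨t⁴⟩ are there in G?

First find ord(t⁴) by computing successive powers:
  (t⁴)¹ = t⁴, (t⁴)² = t⁸, (t⁴)³ = t¹², (t⁴)⁴ = t¹⁶, (t⁴)⁵ = t²⁰, (t⁴)⁶ = t, (t⁴)⁷ = t⁵, (t⁴)⁸ = t⁹, (t⁴)⁹ = t¹³, (t⁴)¹⁰ = t¹⁷, (t⁴)¹¹ = t²¹, (t⁴)¹² = t², (t⁴)¹³ = t⁶, (t⁴)¹⁴ = t¹⁰, (t⁴)¹⁵ = t¹⁴, (t⁴)¹⁶ = t¹⁸, (t⁴)¹⁷ = t²², (t⁴)¹⁸ = t³, (t⁴)¹⁹ = t⁷, (t⁴)²⁰ = t¹¹, (t⁴)²¹ = t¹⁵, (t⁴)²² = t¹⁹, (t⁴)²³ = e.
So |⟨t⁴⟩| = ord(t⁴) = 23. With |G| = 23, by Lagrange [G : ⟨t⁴⟩] = 23/23 = 1.

Answer: 1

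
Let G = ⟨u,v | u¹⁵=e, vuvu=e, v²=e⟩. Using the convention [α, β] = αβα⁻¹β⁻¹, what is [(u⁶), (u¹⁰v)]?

[(u⁶), (u¹⁰v)] = (u⁶)·(u¹⁰v)·(u⁶)⁻¹·(u¹⁰v)⁻¹.
  (u⁶) · (u¹⁰v) = uv
  (uv) · (u⁹) = u⁷v
  (u⁷v) · (u¹⁰v) = u¹²

Answer: u¹²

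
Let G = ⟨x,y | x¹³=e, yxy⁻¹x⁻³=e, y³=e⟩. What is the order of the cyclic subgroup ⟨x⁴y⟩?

|⟨x⁴y⟩| equals the order of x⁴y. Compute successive powers until reaching e:
  (x⁴y)¹ = x⁴y, (x⁴y)² = x³y², (x⁴y)³ = e.
The smallest positive k with (x⁴y)ᵏ = e is 3, so |⟨x⁴y⟩| = 3.

Answer: 3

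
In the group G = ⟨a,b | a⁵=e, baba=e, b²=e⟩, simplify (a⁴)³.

Compute successive powers of (a⁴), reducing at each step:
  (a⁴)²: (a⁴) · a⁴ = a³
  (a⁴)³: (a³) · a⁴ = a²

Answer: a²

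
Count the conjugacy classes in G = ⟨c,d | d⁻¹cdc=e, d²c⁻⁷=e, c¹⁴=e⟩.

The conjugacy classes (representative and size) are:
  [e] (size 1), [c¹³] (size 2), [c¹²] (size 2), [c¹¹] (size 2), [c⁴] (size 2), [c⁵] (size 2), [c⁸] (size 2), [c⁷] (size 1), [c⁵d⁻¹] (size 7), [c⁵d] (size 7).
Class equation: 1 + 2 + 2 + 2 + 2 + 2 + 2 + 1 + 7 + 7 = 28 = |G|. So G has 10 conjugacy classes.

Answer: 10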